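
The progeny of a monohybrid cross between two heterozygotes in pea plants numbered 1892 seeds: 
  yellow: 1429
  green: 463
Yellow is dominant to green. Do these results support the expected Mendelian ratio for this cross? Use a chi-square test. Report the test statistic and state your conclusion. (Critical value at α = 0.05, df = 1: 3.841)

0.282; consistent

For a monohybrid cross between heterozygotes with complete dominance, the expected phenotypic ratio is 3:1.
Total ratio parts = 4. Expected numbers out of 1892:
  yellow: 1892 × 3/4 = 1419
  green: 1892 × 1/4 = 473
χ² = Σ (O − E)² / E
  yellow: (1429 − 1419)² / 1419 = 0.0705
  green: (463 − 473)² / 473 = 0.2114
χ² = 0.0705 + 0.2114 = 0.2819 ≈ 0.282
Degrees of freedom = 2 − 1 = 1; critical value at α = 0.05 is 3.841.
Since 0.282 < 3.841, we fail to reject the null hypothesis — the data are consistent with the 3:1 ratio.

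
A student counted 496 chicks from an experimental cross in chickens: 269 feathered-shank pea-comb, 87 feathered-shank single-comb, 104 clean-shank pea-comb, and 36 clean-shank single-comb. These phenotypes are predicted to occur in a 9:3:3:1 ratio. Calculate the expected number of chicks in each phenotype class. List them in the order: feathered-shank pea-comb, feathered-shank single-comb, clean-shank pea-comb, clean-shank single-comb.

279, 93, 93, 31

The 9:3:3:1 ratio has 16 parts, so with N = 496 the expected counts are:
  feathered-shank pea-comb: 496 × 9/16 = 279
  feathered-shank single-comb: 496 × 3/16 = 93
  clean-shank pea-comb: 496 × 3/16 = 93
  clean-shank single-comb: 496 × 1/16 = 31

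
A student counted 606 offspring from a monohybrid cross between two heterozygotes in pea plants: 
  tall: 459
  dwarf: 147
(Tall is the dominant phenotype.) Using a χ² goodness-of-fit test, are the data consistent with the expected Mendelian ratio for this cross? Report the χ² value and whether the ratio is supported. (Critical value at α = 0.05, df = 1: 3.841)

For a monohybrid cross between heterozygotes with complete dominance, the expected phenotypic ratio is 3:1.
Under the 3:1 hypothesis (Σ ratio = 4, N = 606):
  tall: 606 × 3/4 = 454.5
  dwarf: 606 × 1/4 = 151.5
χ² = Σ (O − E)² / E
  tall: (459 − 454.5)² / 454.5 = 0.0446
  dwarf: (147 − 151.5)² / 151.5 = 0.1337
χ² = 0.0446 + 0.1337 = 0.1783 ≈ 0.178
Degrees of freedom = 2 − 1 = 1; critical value at α = 0.05 is 3.841.
Since 0.178 < 3.841, we fail to reject the null hypothesis — the data are consistent with the 3:1 ratio.

0.178; consistent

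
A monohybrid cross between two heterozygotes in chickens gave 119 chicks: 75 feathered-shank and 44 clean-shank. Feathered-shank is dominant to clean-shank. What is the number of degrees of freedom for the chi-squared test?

For a monohybrid cross between heterozygotes with complete dominance, the expected phenotypic ratio is 3:1.
A goodness-of-fit test with 2 phenotype classes has df = 2 − 1 = 1.

1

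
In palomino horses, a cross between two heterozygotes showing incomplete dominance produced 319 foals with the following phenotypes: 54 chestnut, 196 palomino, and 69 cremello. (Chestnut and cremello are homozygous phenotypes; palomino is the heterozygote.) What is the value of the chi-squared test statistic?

18.116

With incomplete dominance, a heterozygote × heterozygote cross gives a 1:2:1 phenotypic ratio.
The 1:2:1 ratio has 4 parts, so with N = 319 the expected counts are:
  chestnut: 319 × 1/4 = 79.75
  palomino: 319 × 2/4 = 159.5
  cremello: 319 × 1/4 = 79.75
χ² = Σ (O − E)² / E
  chestnut: (54 − 79.75)² / 79.75 = 8.3143
  palomino: (196 − 159.5)² / 159.5 = 8.3527
  cremello: (69 − 79.75)² / 79.75 = 1.4491
χ² = 8.3143 + 8.3527 + 1.4491 = 18.1161 ≈ 18.116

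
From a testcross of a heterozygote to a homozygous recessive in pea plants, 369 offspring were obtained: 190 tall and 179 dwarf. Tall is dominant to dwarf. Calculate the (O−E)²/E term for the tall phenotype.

0.164

A testcross of a heterozygote (Aa × aa) gives a 1:1 phenotypic ratio.
The 1:1 ratio has 2 parts, so with N = 369 the expected counts are:
  tall: 369 × 1/2 = 184.5
  dwarf: 369 × 1/2 = 184.5
Contribution of tall: (190 − 184.5)² / 184.5 = 0.1640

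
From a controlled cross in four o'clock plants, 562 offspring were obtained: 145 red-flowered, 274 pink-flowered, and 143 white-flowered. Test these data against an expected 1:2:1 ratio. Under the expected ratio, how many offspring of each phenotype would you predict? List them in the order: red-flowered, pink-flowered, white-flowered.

140.5, 281, 140.5

The 1:2:1 ratio has 4 parts, so with N = 562 the expected counts are:
  red-flowered: 562 × 1/4 = 140.5
  pink-flowered: 562 × 2/4 = 281
  white-flowered: 562 × 1/4 = 140.5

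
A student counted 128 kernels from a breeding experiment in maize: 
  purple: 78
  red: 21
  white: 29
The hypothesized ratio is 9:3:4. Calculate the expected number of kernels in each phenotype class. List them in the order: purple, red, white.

Expected counts for N = 128 under a 9:3:4 ratio (total parts = 16):
  purple: 128 × 9/16 = 72
  red: 128 × 3/16 = 24
  white: 128 × 4/16 = 32

72, 24, 32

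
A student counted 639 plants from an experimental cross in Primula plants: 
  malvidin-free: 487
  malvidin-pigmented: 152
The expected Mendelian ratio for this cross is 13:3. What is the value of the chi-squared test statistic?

10.643

Under the 13:3 hypothesis (Σ ratio = 16, N = 639):
  malvidin-free: 639 × 13/16 = 519.1875
  malvidin-pigmented: 639 × 3/16 = 119.8125
χ² = Σ (O − E)² / E
  malvidin-free: (487 − 519.1875)² / 519.1875 = 1.9955
  malvidin-pigmented: (152 − 119.8125)² / 119.8125 = 8.6471
χ² = 1.9955 + 8.6471 = 10.6426 ≈ 10.643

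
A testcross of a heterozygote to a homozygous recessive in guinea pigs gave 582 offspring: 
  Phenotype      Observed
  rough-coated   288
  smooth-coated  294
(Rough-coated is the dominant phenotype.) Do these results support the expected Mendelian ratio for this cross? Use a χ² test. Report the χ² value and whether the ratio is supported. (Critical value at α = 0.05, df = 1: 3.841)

A testcross of a heterozygote (Aa × aa) gives a 1:1 phenotypic ratio.
Expected counts for N = 582 under a 1:1 ratio (total parts = 2):
  rough-coated: 582 × 1/2 = 291
  smooth-coated: 582 × 1/2 = 291
χ² = Σ (O − E)² / E
  rough-coated: (288 − 291)² / 291 = 0.0309
  smooth-coated: (294 − 291)² / 291 = 0.0309
χ² = 0.0309 + 0.0309 = 0.0618 ≈ 0.062
Degrees of freedom = 2 − 1 = 1; critical value at α = 0.05 is 3.841.
Since 0.062 < 3.841, we fail to reject the null hypothesis — the data are consistent with the 1:1 ratio.

0.062; consistent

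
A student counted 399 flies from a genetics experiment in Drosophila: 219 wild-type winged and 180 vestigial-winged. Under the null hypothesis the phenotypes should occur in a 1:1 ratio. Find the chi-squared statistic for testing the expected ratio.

3.812

Expected counts for N = 399 under a 1:1 ratio (total parts = 2):
  wild-type winged: 399 × 1/2 = 199.5
  vestigial-winged: 399 × 1/2 = 199.5
χ² = Σ (O − E)² / E
  wild-type winged: (219 − 199.5)² / 199.5 = 1.9060
  vestigial-winged: (180 − 199.5)² / 199.5 = 1.9060
χ² = 1.9060 + 1.9060 = 3.812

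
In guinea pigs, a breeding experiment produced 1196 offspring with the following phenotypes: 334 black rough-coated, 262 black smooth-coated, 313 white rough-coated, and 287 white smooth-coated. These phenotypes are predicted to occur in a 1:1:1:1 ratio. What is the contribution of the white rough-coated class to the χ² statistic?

The 1:1:1:1 ratio has 4 parts, so with N = 1196 the expected counts are:
  black rough-coated: 1196 × 1/4 = 299
  black smooth-coated: 1196 × 1/4 = 299
  white rough-coated: 1196 × 1/4 = 299
  white smooth-coated: 1196 × 1/4 = 299
Contribution of white rough-coated: (313 − 299)² / 299 = 0.6555

0.656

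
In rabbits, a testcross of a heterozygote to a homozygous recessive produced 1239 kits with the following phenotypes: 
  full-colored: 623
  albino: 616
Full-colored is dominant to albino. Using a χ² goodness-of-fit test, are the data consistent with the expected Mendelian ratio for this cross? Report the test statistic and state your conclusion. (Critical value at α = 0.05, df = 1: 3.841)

0.040; consistent

A testcross of a heterozygote (Aa × aa) gives a 1:1 phenotypic ratio.
Expected counts for N = 1239 under a 1:1 ratio (total parts = 2):
  full-colored: 1239 × 1/2 = 619.5
  albino: 1239 × 1/2 = 619.5
χ² = Σ (O − E)² / E
  full-colored: (623 − 619.5)² / 619.5 = 0.0198
  albino: (616 − 619.5)² / 619.5 = 0.0198
χ² = 0.0198 + 0.0198 = 0.0396 ≈ 0.040
Degrees of freedom = 2 − 1 = 1; critical value at α = 0.05 is 3.841.
Since 0.040 < 3.841, we fail to reject the null hypothesis — the data are consistent with the 1:1 ratio.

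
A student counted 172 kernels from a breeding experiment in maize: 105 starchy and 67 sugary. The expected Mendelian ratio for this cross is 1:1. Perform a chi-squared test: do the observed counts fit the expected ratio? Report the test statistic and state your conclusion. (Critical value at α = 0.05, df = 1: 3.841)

Total ratio parts = 2. Expected numbers out of 172:
  starchy: 172 × 1/2 = 86
  sugary: 172 × 1/2 = 86
χ² = Σ (O − E)² / E
  starchy: (105 − 86)² / 86 = 4.1977
  sugary: (67 − 86)² / 86 = 4.1977
χ² = 4.1977 + 4.1977 = 8.3954 ≈ 8.395
Degrees of freedom = 2 − 1 = 1; critical value at α = 0.05 is 3.841.
Since 8.395 > 3.841, we reject the null hypothesis — the data do not fit the 1:1 ratio.

8.395; not consistent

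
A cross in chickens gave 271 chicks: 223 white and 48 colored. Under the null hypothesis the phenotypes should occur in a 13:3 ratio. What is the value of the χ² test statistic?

The 13:3 ratio has 16 parts, so with N = 271 the expected counts are:
  white: 271 × 13/16 = 220.1875
  colored: 271 × 3/16 = 50.8125
χ² = Σ (O − E)² / E
  white: (223 − 220.1875)² / 220.1875 = 0.0359
  colored: (48 − 50.8125)² / 50.8125 = 0.1557
χ² = 0.0359 + 0.1557 = 0.1916 ≈ 0.192

0.192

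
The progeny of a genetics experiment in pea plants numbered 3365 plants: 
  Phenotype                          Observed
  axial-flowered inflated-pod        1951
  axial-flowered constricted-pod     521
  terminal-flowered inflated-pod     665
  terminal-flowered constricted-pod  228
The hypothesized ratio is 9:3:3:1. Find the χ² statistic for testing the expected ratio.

Expected counts for N = 3365 under a 9:3:3:1 ratio (total parts = 16):
  axial-flowered inflated-pod: 3365 × 9/16 = 1892.8125
  axial-flowered constricted-pod: 3365 × 3/16 = 630.9375
  terminal-flowered inflated-pod: 3365 × 3/16 = 630.9375
  terminal-flowered constricted-pod: 3365 × 1/16 = 210.3125
χ² = Σ (O − E)² / E
  axial-flowered inflated-pod: (1951 − 1892.8125)² / 1892.8125 = 1.7888
  axial-flowered constricted-pod: (521 − 630.9375)² / 630.9375 = 19.1560
  terminal-flowered inflated-pod: (665 − 630.9375)² / 630.9375 = 1.8389
  terminal-flowered constricted-pod: (228 − 210.3125)² / 210.3125 = 1.4875
χ² = 1.7888 + 19.1560 + 1.8389 + 1.4875 = 24.2712 ≈ 24.271

24.271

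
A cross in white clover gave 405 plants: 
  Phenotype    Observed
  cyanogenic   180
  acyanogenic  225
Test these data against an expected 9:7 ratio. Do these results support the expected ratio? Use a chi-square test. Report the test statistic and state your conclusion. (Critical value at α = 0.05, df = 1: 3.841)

22.937; not consistent

The 9:7 ratio has 16 parts, so with N = 405 the expected counts are:
  cyanogenic: 405 × 9/16 = 227.8125
  acyanogenic: 405 × 7/16 = 177.1875
χ² = Σ (O − E)² / E
  cyanogenic: (180 − 227.8125)² / 227.8125 = 10.0347
  acyanogenic: (225 − 177.1875)² / 177.1875 = 12.9018
χ² = 10.0347 + 12.9018 = 22.9365 ≈ 22.937
Degrees of freedom = 2 − 1 = 1; critical value at α = 0.05 is 3.841.
Since 22.937 > 3.841, we reject the null hypothesis — the data do not fit the 9:7 ratio.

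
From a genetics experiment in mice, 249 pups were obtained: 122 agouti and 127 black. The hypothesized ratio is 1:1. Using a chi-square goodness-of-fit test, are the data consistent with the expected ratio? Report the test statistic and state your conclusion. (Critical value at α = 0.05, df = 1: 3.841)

0.100; consistent

The 1:1 ratio has 2 parts, so with N = 249 the expected counts are:
  agouti: 249 × 1/2 = 124.5
  black: 249 × 1/2 = 124.5
χ² = Σ (O − E)² / E
  agouti: (122 − 124.5)² / 124.5 = 0.0502
  black: (127 − 124.5)² / 124.5 = 0.0502
χ² = 0.0502 + 0.0502 = 0.1004 ≈ 0.100
Degrees of freedom = 2 − 1 = 1; critical value at α = 0.05 is 3.841.
Since 0.100 < 3.841, we fail to reject the null hypothesis — the data are consistent with the 1:1 ratio.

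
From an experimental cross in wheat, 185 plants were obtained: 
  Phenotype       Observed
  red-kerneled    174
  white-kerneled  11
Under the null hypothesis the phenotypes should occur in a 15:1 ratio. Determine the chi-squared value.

Total ratio parts = 16. Expected numbers out of 185:
  red-kerneled: 185 × 15/16 = 173.4375
  white-kerneled: 185 × 1/16 = 11.5625
χ² = Σ (O − E)² / E
  red-kerneled: (174 − 173.4375)² / 173.4375 = 0.0018
  white-kerneled: (11 − 11.5625)² / 11.5625 = 0.0274
χ² = 0.0018 + 0.0274 = 0.0292 ≈ 0.029

0.029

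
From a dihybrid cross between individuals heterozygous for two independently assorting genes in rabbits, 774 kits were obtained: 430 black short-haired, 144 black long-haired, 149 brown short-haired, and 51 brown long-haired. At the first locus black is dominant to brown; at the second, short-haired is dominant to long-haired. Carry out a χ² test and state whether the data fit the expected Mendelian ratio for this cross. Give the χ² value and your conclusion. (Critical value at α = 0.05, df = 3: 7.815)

A dihybrid F₂ with independent assortment and complete dominance at both loci gives a 9:3:3:1 phenotypic ratio.
Expected counts for N = 774 under a 9:3:3:1 ratio (total parts = 16):
  black short-haired: 774 × 9/16 = 435.375
  black long-haired: 774 × 3/16 = 145.125
  brown short-haired: 774 × 3/16 = 145.125
  brown long-haired: 774 × 1/16 = 48.375
χ² = Σ (O − E)² / E
  black short-haired: (430 − 435.375)² / 435.375 = 0.0664
  black long-haired: (144 − 145.125)² / 145.125 = 0.0087
  brown short-haired: (149 − 145.125)² / 145.125 = 0.1035
  brown long-haired: (51 − 48.375)² / 48.375 = 0.1424
χ² = 0.0664 + 0.0087 + 0.1035 + 0.1424 = 0.321
Degrees of freedom = 4 − 1 = 3; critical value at α = 0.05 is 7.815.
Since 0.321 < 7.815, we fail to reject the null hypothesis — the data are consistent with the 9:3:3:1 ratio.

0.321; consistent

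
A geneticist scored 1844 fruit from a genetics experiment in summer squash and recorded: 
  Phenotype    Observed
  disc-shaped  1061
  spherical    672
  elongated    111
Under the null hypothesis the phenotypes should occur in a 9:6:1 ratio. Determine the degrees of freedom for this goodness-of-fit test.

A goodness-of-fit test with 3 phenotype classes has df = 3 − 1 = 2.

2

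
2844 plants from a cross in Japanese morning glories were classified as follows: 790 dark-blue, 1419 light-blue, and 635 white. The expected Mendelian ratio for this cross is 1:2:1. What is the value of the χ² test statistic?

16.908

Total ratio parts = 4. Expected numbers out of 2844:
  dark-blue: 2844 × 1/4 = 711
  light-blue: 2844 × 2/4 = 1422
  white: 2844 × 1/4 = 711
χ² = Σ (O − E)² / E
  dark-blue: (790 − 711)² / 711 = 8.7778
  light-blue: (1419 − 1422)² / 1422 = 0.0063
  white: (635 − 711)² / 711 = 8.1238
χ² = 8.7778 + 0.0063 + 8.1238 = 16.9079 ≈ 16.908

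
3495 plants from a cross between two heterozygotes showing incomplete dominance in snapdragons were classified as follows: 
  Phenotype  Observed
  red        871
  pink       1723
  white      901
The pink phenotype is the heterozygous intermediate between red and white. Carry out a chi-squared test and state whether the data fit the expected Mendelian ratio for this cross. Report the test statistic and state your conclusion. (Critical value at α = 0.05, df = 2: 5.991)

1.202; consistent

With incomplete dominance, a heterozygote × heterozygote cross gives a 1:2:1 phenotypic ratio.
Under the 1:2:1 hypothesis (Σ ratio = 4, N = 3495):
  red: 3495 × 1/4 = 873.75
  pink: 3495 × 2/4 = 1747.5
  white: 3495 × 1/4 = 873.75
χ² = Σ (O − E)² / E
  red: (871 − 873.75)² / 873.75 = 0.0087
  pink: (1723 − 1747.5)² / 1747.5 = 0.3435
  white: (901 − 873.75)² / 873.75 = 0.8499
χ² = 0.0087 + 0.3435 + 0.8499 = 1.2021 ≈ 1.202
Degrees of freedom = 3 − 1 = 2; critical value at α = 0.05 is 5.991.
Since 1.202 < 5.991, we fail to reject the null hypothesis — the data are consistent with the 1:2:1 ratio.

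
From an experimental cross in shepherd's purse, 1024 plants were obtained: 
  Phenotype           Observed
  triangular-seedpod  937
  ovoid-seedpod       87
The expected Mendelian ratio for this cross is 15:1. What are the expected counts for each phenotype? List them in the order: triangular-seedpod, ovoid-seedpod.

The 15:1 ratio has 16 parts, so with N = 1024 the expected counts are:
  triangular-seedpod: 1024 × 15/16 = 960
  ovoid-seedpod: 1024 × 1/16 = 64

960, 64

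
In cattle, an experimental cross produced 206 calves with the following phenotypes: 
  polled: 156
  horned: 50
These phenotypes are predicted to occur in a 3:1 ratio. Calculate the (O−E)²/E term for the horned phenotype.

Under the 3:1 hypothesis (Σ ratio = 4, N = 206):
  polled: 206 × 3/4 = 154.5
  horned: 206 × 1/4 = 51.5
Contribution of horned: (50 − 51.5)² / 51.5 = 0.0437

0.044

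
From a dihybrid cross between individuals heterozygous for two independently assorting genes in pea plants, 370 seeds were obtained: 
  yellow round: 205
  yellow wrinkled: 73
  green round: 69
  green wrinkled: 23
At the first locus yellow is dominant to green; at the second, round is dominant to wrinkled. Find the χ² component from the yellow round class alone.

0.047

A dihybrid F₂ with independent assortment and complete dominance at both loci gives a 9:3:3:1 phenotypic ratio.
Expected counts for N = 370 under a 9:3:3:1 ratio (total parts = 16):
  yellow round: 370 × 9/16 = 208.125
  yellow wrinkled: 370 × 3/16 = 69.375
  green round: 370 × 3/16 = 69.375
  green wrinkled: 370 × 1/16 = 23.125
Contribution of yellow round: (205 − 208.125)² / 208.125 = 0.0469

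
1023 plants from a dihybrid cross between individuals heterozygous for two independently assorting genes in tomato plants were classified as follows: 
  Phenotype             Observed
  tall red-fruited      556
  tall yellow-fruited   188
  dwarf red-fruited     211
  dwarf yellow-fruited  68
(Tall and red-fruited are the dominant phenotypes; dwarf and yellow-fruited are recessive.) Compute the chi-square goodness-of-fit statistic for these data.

2.910

A dihybrid F₂ with independent assortment and complete dominance at both loci gives a 9:3:3:1 phenotypic ratio.
Expected counts for N = 1023 under a 9:3:3:1 ratio (total parts = 16):
  tall red-fruited: 1023 × 9/16 = 575.4375
  tall yellow-fruited: 1023 × 3/16 = 191.8125
  dwarf red-fruited: 1023 × 3/16 = 191.8125
  dwarf yellow-fruited: 1023 × 1/16 = 63.9375
χ² = Σ (O − E)² / E
  tall red-fruited: (556 − 575.4375)² / 575.4375 = 0.6566
  tall yellow-fruited: (188 − 191.8125)² / 191.8125 = 0.0758
  dwarf red-fruited: (211 − 191.8125)² / 191.8125 = 1.9194
  dwarf yellow-fruited: (68 − 63.9375)² / 63.9375 = 0.2581
χ² = 0.6566 + 0.0758 + 1.9194 + 0.2581 = 2.9099 ≈ 2.910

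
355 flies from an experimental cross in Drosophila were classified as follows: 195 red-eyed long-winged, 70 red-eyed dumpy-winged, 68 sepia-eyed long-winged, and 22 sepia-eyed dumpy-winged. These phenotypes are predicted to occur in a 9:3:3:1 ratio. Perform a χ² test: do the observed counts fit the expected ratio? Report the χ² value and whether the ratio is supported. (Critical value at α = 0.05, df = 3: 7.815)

The 9:3:3:1 ratio has 16 parts, so with N = 355 the expected counts are:
  red-eyed long-winged: 355 × 9/16 = 199.6875
  red-eyed dumpy-winged: 355 × 3/16 = 66.5625
  sepia-eyed long-winged: 355 × 3/16 = 66.5625
  sepia-eyed dumpy-winged: 355 × 1/16 = 22.1875
χ² = Σ (O − E)² / E
  red-eyed long-winged: (195 − 199.6875)² / 199.6875 = 0.1100
  red-eyed dumpy-winged: (70 − 66.5625)² / 66.5625 = 0.1775
  sepia-eyed long-winged: (68 − 66.5625)² / 66.5625 = 0.0310
  sepia-eyed dumpy-winged: (22 − 22.1875)² / 22.1875 = 0.0016
χ² = 0.1100 + 0.1775 + 0.0310 + 0.0016 = 0.3201 ≈ 0.320
Degrees of freedom = 4 − 1 = 3; critical value at α = 0.05 is 7.815.
Since 0.320 < 7.815, we fail to reject the null hypothesis — the data are consistent with the 9:3:3:1 ratio.

0.320; consistent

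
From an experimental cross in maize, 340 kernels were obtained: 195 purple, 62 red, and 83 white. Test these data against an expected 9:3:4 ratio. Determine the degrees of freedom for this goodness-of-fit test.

A goodness-of-fit test with 3 phenotype classes has df = 3 − 1 = 2.

2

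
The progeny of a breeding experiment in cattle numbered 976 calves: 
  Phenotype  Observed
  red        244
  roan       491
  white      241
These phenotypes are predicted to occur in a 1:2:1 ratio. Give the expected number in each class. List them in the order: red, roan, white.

244, 488, 244

Expected counts for N = 976 under a 1:2:1 ratio (total parts = 4):
  red: 976 × 1/4 = 244
  roan: 976 × 2/4 = 488
  white: 976 × 1/4 = 244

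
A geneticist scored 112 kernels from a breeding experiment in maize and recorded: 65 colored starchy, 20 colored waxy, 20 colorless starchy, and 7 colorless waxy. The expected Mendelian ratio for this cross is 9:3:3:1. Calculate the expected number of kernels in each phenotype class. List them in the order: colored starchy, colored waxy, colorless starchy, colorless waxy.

The 9:3:3:1 ratio has 16 parts, so with N = 112 the expected counts are:
  colored starchy: 112 × 9/16 = 63
  colored waxy: 112 × 3/16 = 21
  colorless starchy: 112 × 3/16 = 21
  colorless waxy: 112 × 1/16 = 7

63, 21, 21, 7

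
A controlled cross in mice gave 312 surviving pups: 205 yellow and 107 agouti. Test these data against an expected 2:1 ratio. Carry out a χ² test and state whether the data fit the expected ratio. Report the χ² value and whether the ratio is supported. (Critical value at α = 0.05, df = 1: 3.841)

Expected counts for N = 312 under a 2:1 ratio (total parts = 3):
  yellow: 312 × 2/3 = 208
  agouti: 312 × 1/3 = 104
χ² = Σ (O − E)² / E
  yellow: (205 − 208)² / 208 = 0.0433
  agouti: (107 − 104)² / 104 = 0.0865
χ² = 0.0433 + 0.0865 = 0.1298 ≈ 0.130
Degrees of freedom = 2 − 1 = 1; critical value at α = 0.05 is 3.841.
Since 0.130 < 3.841, we fail to reject the null hypothesis — the data are consistent with the 2:1 ratio.

0.130; consistent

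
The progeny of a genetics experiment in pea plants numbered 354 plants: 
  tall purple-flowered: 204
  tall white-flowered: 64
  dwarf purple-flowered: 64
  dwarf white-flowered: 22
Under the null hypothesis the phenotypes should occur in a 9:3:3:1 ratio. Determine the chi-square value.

0.290

Expected counts for N = 354 under a 9:3:3:1 ratio (total parts = 16):
  tall purple-flowered: 354 × 9/16 = 199.125
  tall white-flowered: 354 × 3/16 = 66.375
  dwarf purple-flowered: 354 × 3/16 = 66.375
  dwarf white-flowered: 354 × 1/16 = 22.125
χ² = Σ (O − E)² / E
  tall purple-flowered: (204 − 199.125)² / 199.125 = 0.1194
  tall white-flowered: (64 − 66.375)² / 66.375 = 0.0850
  dwarf purple-flowered: (64 − 66.375)² / 66.375 = 0.0850
  dwarf white-flowered: (22 − 22.125)² / 22.125 = 0.0007
χ² = 0.1194 + 0.0850 + 0.0850 + 0.0007 = 0.2901 ≈ 0.290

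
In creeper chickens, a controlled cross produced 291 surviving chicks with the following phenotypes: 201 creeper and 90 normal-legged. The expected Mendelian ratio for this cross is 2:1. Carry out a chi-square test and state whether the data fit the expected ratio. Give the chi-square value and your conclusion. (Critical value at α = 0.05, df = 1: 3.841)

0.758; consistent

The 2:1 ratio has 3 parts, so with N = 291 the expected counts are:
  creeper: 291 × 2/3 = 194
  normal-legged: 291 × 1/3 = 97
χ² = Σ (O − E)² / E
  creeper: (201 − 194)² / 194 = 0.2526
  normal-legged: (90 − 97)² / 97 = 0.5052
χ² = 0.2526 + 0.5052 = 0.7578 ≈ 0.758
Degrees of freedom = 2 − 1 = 1; critical value at α = 0.05 is 3.841.
Since 0.758 < 3.841, we fail to reject the null hypothesis — the data are consistent with the 2:1 ratio.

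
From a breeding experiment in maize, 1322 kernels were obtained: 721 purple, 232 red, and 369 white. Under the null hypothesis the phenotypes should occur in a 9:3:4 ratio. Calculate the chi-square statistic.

The 9:3:4 ratio has 16 parts, so with N = 1322 the expected counts are:
  purple: 1322 × 9/16 = 743.625
  red: 1322 × 3/16 = 247.875
  white: 1322 × 4/16 = 330.5
χ² = Σ (O − E)² / E
  purple: (721 − 743.625)² / 743.625 = 0.6884
  red: (232 − 247.875)² / 247.875 = 1.0167
  white: (369 − 330.5)² / 330.5 = 4.4849
χ² = 0.6884 + 1.0167 + 4.4849 = 6.190

6.190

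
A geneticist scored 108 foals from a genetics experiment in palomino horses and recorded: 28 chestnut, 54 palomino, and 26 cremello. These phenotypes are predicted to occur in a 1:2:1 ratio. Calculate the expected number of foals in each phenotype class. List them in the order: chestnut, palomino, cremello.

27, 54, 27

The 1:2:1 ratio has 4 parts, so with N = 108 the expected counts are:
  chestnut: 108 × 1/4 = 27
  palomino: 108 × 2/4 = 54
  cremello: 108 × 1/4 = 27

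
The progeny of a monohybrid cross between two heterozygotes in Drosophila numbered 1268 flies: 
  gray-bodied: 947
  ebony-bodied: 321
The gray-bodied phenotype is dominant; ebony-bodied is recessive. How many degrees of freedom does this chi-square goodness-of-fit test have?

For a monohybrid cross between heterozygotes with complete dominance, the expected phenotypic ratio is 3:1.
A goodness-of-fit test with 2 phenotype classes has df = 2 − 1 = 1.

1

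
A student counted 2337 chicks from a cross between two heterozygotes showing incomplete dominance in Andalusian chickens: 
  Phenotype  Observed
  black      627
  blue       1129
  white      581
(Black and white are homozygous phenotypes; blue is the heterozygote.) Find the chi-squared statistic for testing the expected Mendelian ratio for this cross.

With incomplete dominance, a heterozygote × heterozygote cross gives a 1:2:1 phenotypic ratio.
Total ratio parts = 4. Expected numbers out of 2337:
  black: 2337 × 1/4 = 584.25
  blue: 2337 × 2/4 = 1168.5
  white: 2337 × 1/4 = 584.25
χ² = Σ (O − E)² / E
  black: (627 − 584.25)² / 584.25 = 3.1280
  blue: (1129 − 1168.5)² / 1168.5 = 1.3353
  white: (581 − 584.25)² / 584.25 = 0.0181
χ² = 3.1280 + 1.3353 + 0.0181 = 4.4814 ≈ 4.481

4.481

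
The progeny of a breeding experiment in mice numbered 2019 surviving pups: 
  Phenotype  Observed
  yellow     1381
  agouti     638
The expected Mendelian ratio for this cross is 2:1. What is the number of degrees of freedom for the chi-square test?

1

A goodness-of-fit test with 2 phenotype classes has df = 2 − 1 = 1.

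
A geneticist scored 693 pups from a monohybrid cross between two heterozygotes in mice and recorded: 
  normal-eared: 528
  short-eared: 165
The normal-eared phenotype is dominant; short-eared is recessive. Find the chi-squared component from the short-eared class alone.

For a monohybrid cross between heterozygotes with complete dominance, the expected phenotypic ratio is 3:1.
Expected counts for N = 693 under a 3:1 ratio (total parts = 4):
  normal-eared: 693 × 3/4 = 519.75
  short-eared: 693 × 1/4 = 173.25
Contribution of short-eared: (165 − 173.25)² / 173.25 = 0.3929

0.393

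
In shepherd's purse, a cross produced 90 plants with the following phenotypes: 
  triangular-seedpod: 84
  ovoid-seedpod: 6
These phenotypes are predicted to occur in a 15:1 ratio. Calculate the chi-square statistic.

0.027

Total ratio parts = 16. Expected numbers out of 90:
  triangular-seedpod: 90 × 15/16 = 84.375
  ovoid-seedpod: 90 × 1/16 = 5.625
χ² = Σ (O − E)² / E
  triangular-seedpod: (84 − 84.375)² / 84.375 = 0.0017
  ovoid-seedpod: (6 − 5.625)² / 5.625 = 0.0250
χ² = 0.0017 + 0.0250 = 0.0267 ≈ 0.027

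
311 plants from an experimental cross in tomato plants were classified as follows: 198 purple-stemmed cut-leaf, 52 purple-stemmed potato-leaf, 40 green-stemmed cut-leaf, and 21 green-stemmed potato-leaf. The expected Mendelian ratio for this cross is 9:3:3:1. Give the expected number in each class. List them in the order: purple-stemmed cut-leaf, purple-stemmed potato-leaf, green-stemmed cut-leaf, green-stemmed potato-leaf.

Total ratio parts = 16. Expected numbers out of 311:
  purple-stemmed cut-leaf: 311 × 9/16 = 174.9375
  purple-stemmed potato-leaf: 311 × 3/16 = 58.3125
  green-stemmed cut-leaf: 311 × 3/16 = 58.3125
  green-stemmed potato-leaf: 311 × 1/16 = 19.4375

174.9375, 58.3125, 58.3125, 19.4375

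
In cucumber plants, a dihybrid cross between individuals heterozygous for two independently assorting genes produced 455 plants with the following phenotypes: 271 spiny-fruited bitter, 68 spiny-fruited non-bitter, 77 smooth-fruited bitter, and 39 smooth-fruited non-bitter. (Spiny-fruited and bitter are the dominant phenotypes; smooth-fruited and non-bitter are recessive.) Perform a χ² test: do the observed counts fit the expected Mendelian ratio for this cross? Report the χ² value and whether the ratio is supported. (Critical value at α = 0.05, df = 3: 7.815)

A dihybrid F₂ with independent assortment and complete dominance at both loci gives a 9:3:3:1 phenotypic ratio.
Expected counts for N = 455 under a 9:3:3:1 ratio (total parts = 16):
  spiny-fruited bitter: 455 × 9/16 = 255.9375
  spiny-fruited non-bitter: 455 × 3/16 = 85.3125
  smooth-fruited bitter: 455 × 3/16 = 85.3125
  smooth-fruited non-bitter: 455 × 1/16 = 28.4375
χ² = Σ (O − E)² / E
  spiny-fruited bitter: (271 − 255.9375)² / 255.9375 = 0.8865
  spiny-fruited non-bitter: (68 − 85.3125)² / 85.3125 = 3.5132
  smooth-fruited bitter: (77 − 85.3125)² / 85.3125 = 0.8099
  smooth-fruited non-bitter: (39 − 28.4375)² / 28.4375 = 3.9232
χ² = 0.8865 + 3.5132 + 0.8099 + 3.9232 = 9.1328 ≈ 9.133
Degrees of freedom = 4 − 1 = 3; critical value at α = 0.05 is 7.815.
Since 9.133 > 7.815, we reject the null hypothesis — the data do not fit the 9:3:3:1 ratio.

9.133; not consistent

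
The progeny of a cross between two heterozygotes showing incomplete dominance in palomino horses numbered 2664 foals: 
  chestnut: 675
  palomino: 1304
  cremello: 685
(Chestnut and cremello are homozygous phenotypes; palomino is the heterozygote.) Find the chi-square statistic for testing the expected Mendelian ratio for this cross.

1.252

With incomplete dominance, a heterozygote × heterozygote cross gives a 1:2:1 phenotypic ratio.
The 1:2:1 ratio has 4 parts, so with N = 2664 the expected counts are:
  chestnut: 2664 × 1/4 = 666
  palomino: 2664 × 2/4 = 1332
  cremello: 2664 × 1/4 = 666
χ² = Σ (O − E)² / E
  chestnut: (675 − 666)² / 666 = 0.1216
  palomino: (1304 − 1332)² / 1332 = 0.5886
  cremello: (685 − 666)² / 666 = 0.5420
χ² = 0.1216 + 0.5886 + 0.5420 = 1.2522 ≈ 1.252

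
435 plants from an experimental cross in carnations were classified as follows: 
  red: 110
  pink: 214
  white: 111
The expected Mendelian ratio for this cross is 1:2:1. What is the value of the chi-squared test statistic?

0.117

Expected counts for N = 435 under a 1:2:1 ratio (total parts = 4):
  red: 435 × 1/4 = 108.75
  pink: 435 × 2/4 = 217.5
  white: 435 × 1/4 = 108.75
χ² = Σ (O − E)² / E
  red: (110 − 108.75)² / 108.75 = 0.0144
  pink: (214 − 217.5)² / 217.5 = 0.0563
  white: (111 − 108.75)² / 108.75 = 0.0466
χ² = 0.0144 + 0.0563 + 0.0466 = 0.1173 ≈ 0.117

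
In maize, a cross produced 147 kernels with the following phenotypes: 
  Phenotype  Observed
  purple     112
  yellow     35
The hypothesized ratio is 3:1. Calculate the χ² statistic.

Under the 3:1 hypothesis (Σ ratio = 4, N = 147):
  purple: 147 × 3/4 = 110.25
  yellow: 147 × 1/4 = 36.75
χ² = Σ (O − E)² / E
  purple: (112 − 110.25)² / 110.25 = 0.0278
  yellow: (35 − 36.75)² / 36.75 = 0.0833
χ² = 0.0278 + 0.0833 = 0.1111 ≈ 0.111

0.111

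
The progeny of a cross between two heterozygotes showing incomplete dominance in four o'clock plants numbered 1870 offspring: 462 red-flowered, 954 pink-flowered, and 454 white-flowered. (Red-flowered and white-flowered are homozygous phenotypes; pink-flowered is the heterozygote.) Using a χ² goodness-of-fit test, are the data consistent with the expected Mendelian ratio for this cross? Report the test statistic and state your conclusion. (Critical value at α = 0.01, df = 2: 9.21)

With incomplete dominance, a heterozygote × heterozygote cross gives a 1:2:1 phenotypic ratio.
Expected counts for N = 1870 under a 1:2:1 ratio (total parts = 4):
  red-flowered: 1870 × 1/4 = 467.5
  pink-flowered: 1870 × 2/4 = 935
  white-flowered: 1870 × 1/4 = 467.5
χ² = Σ (O − E)² / E
  red-flowered: (462 − 467.5)² / 467.5 = 0.0647
  pink-flowered: (954 − 935)² / 935 = 0.3861
  white-flowered: (454 − 467.5)² / 467.5 = 0.3898
χ² = 0.0647 + 0.3861 + 0.3898 = 0.8406 ≈ 0.841
Degrees of freedom = 3 − 1 = 2; critical value at α = 0.01 is 9.21.
Since 0.841 < 9.21, we fail to reject the null hypothesis — the data are consistent with the 1:2:1 ratio.

0.841; consistent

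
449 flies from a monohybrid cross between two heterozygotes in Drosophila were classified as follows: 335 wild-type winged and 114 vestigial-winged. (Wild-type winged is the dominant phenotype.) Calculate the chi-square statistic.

For a monohybrid cross between heterozygotes with complete dominance, the expected phenotypic ratio is 3:1.
Total ratio parts = 4. Expected numbers out of 449:
  wild-type winged: 449 × 3/4 = 336.75
  vestigial-winged: 449 × 1/4 = 112.25
χ² = Σ (O − E)² / E
  wild-type winged: (335 − 336.75)² / 336.75 = 0.0091
  vestigial-winged: (114 − 112.25)² / 112.25 = 0.0273
χ² = 0.0091 + 0.0273 = 0.0364 ≈ 0.036

0.036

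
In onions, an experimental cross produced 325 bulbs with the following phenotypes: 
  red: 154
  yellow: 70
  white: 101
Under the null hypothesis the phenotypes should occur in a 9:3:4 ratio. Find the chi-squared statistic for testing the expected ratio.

10.690

The 9:3:4 ratio has 16 parts, so with N = 325 the expected counts are:
  red: 325 × 9/16 = 182.8125
  yellow: 325 × 3/16 = 60.9375
  white: 325 × 4/16 = 81.25
χ² = Σ (O − E)² / E
  red: (154 − 182.8125)² / 182.8125 = 4.5410
  yellow: (70 − 60.9375)² / 60.9375 = 1.3478
  white: (101 − 81.25)² / 81.25 = 4.8008
χ² = 4.5410 + 1.3478 + 4.8008 = 10.6896 ≈ 10.690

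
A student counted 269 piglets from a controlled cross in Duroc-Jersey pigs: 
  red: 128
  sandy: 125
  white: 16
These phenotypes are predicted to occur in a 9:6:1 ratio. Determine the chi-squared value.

Expected counts for N = 269 under a 9:6:1 ratio (total parts = 16):
  red: 269 × 9/16 = 151.3125
  sandy: 269 × 6/16 = 100.875
  white: 269 × 1/16 = 16.8125
χ² = Σ (O − E)² / E
  red: (128 − 151.3125)² / 151.3125 = 3.5917
  sandy: (125 − 100.875)² / 100.875 = 5.7697
  white: (16 − 16.8125)² / 16.8125 = 0.0393
χ² = 3.5917 + 5.7697 + 0.0393 = 9.4007 ≈ 9.401

9.401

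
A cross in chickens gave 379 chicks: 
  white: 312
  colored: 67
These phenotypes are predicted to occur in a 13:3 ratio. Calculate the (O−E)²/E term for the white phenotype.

0.054

Under the 13:3 hypothesis (Σ ratio = 16, N = 379):
  white: 379 × 13/16 = 307.9375
  colored: 379 × 3/16 = 71.0625
Contribution of white: (312 − 307.9375)² / 307.9375 = 0.0536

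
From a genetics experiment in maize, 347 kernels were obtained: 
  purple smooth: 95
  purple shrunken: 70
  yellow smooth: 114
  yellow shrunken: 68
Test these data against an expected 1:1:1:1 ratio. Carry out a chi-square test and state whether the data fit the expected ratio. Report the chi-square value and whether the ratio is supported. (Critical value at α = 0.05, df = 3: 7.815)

Expected counts for N = 347 under a 1:1:1:1 ratio (total parts = 4):
  purple smooth: 347 × 1/4 = 86.75
  purple shrunken: 347 × 1/4 = 86.75
  yellow smooth: 347 × 1/4 = 86.75
  yellow shrunken: 347 × 1/4 = 86.75
χ² = Σ (O − E)² / E
  purple smooth: (95 − 86.75)² / 86.75 = 0.7846
  purple shrunken: (70 − 86.75)² / 86.75 = 3.2341
  yellow smooth: (114 − 86.75)² / 86.75 = 8.5598
  yellow shrunken: (68 − 86.75)² / 86.75 = 4.0526
χ² = 0.7846 + 3.2341 + 8.5598 + 4.0526 = 16.6311 ≈ 16.631
Degrees of freedom = 4 − 1 = 3; critical value at α = 0.05 is 7.815.
Since 16.631 > 7.815, we reject the null hypothesis — the data do not fit the 1:1:1:1 ratio.

16.631; not consistent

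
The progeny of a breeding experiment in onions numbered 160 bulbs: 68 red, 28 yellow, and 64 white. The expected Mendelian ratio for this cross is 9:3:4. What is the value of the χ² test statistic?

Expected counts for N = 160 under a 9:3:4 ratio (total parts = 16):
  red: 160 × 9/16 = 90
  yellow: 160 × 3/16 = 30
  white: 160 × 4/16 = 40
χ² = Σ (O − E)² / E
  red: (68 − 90)² / 90 = 5.3778
  yellow: (28 − 30)² / 30 = 0.1333
  white: (64 − 40)² / 40 = 14.4000
χ² = 5.3778 + 0.1333 + 14.4000 = 19.9111 ≈ 19.911

19.911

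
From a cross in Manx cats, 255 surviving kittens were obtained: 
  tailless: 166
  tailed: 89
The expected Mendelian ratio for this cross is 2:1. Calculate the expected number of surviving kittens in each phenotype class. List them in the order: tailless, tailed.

170, 85

Expected counts for N = 255 under a 2:1 ratio (total parts = 3):
  tailless: 255 × 2/3 = 170
  tailed: 255 × 1/3 = 85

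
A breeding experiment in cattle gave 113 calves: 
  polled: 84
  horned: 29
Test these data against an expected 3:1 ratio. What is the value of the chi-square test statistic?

Expected counts for N = 113 under a 3:1 ratio (total parts = 4):
  polled: 113 × 3/4 = 84.75
  horned: 113 × 1/4 = 28.25
χ² = Σ (O − E)² / E
  polled: (84 − 84.75)² / 84.75 = 0.0066
  horned: (29 − 28.25)² / 28.25 = 0.0199
χ² = 0.0066 + 0.0199 = 0.0265 ≈ 0.027

0.027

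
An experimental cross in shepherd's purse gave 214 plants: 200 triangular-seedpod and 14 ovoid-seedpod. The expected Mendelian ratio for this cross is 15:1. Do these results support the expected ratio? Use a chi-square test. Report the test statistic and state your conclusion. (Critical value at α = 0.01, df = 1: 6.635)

0.031; consistent

The 15:1 ratio has 16 parts, so with N = 214 the expected counts are:
  triangular-seedpod: 214 × 15/16 = 200.625
  ovoid-seedpod: 214 × 1/16 = 13.375
χ² = Σ (O − E)² / E
  triangular-seedpod: (200 − 200.625)² / 200.625 = 0.0019
  ovoid-seedpod: (14 − 13.375)² / 13.375 = 0.0292
χ² = 0.0019 + 0.0292 = 0.0311 ≈ 0.031
Degrees of freedom = 2 − 1 = 1; critical value at α = 0.01 is 6.635.
Since 0.031 < 6.635, we fail to reject the null hypothesis — the data are consistent with the 15:1 ratio.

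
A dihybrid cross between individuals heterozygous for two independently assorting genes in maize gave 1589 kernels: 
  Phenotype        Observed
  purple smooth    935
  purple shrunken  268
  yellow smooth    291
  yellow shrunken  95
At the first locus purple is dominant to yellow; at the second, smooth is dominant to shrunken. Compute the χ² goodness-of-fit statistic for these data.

A dihybrid F₂ with independent assortment and complete dominance at both loci gives a 9:3:3:1 phenotypic ratio.
Under the 9:3:3:1 hypothesis (Σ ratio = 16, N = 1589):
  purple smooth: 1589 × 9/16 = 893.8125
  purple shrunken: 1589 × 3/16 = 297.9375
  yellow smooth: 1589 × 3/16 = 297.9375
  yellow shrunken: 1589 × 1/16 = 99.3125
χ² = Σ (O − E)² / E
  purple smooth: (935 − 893.8125)² / 893.8125 = 1.8979
  purple shrunken: (268 − 297.9375)² / 297.9375 = 3.0082
  yellow smooth: (291 − 297.9375)² / 297.9375 = 0.1615
  yellow shrunken: (95 − 99.3125)² / 99.3125 = 0.1873
χ² = 1.8979 + 3.0082 + 0.1615 + 0.1873 = 5.2549 ≈ 5.255

5.255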